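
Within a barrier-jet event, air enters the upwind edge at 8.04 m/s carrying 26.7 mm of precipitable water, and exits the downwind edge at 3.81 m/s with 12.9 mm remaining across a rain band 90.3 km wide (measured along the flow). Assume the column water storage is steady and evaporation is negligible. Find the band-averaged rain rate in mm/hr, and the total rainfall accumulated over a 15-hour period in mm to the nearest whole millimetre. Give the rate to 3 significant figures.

Column moisture flux per unit crosswind length is F = V × PW.
Inflow: F_in = 8.04 × 26.7 = 214.668 mm·m/s
Outflow: F_out = 3.81 × 12.9 = 49.149 mm·m/s
Steady-state rate R = (F_in − F_out)/L = (214.668 − 49.149) / 90300 m = 1.833e-03 mm/s.
R = 1.833e-03 × 3600 = 6.60 mm/hr.
Over 15 h: total = 6.60 × 15 = 99 mm.

R ≈ 6.60 mm/hr; total ≈ 99 mm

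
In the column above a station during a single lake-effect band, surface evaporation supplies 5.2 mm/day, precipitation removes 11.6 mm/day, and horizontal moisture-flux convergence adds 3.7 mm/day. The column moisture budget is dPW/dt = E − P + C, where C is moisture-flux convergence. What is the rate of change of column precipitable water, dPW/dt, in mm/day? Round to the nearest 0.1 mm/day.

dPW/dt ≈ -2.7 mm/day

dPW/dt = E − P + C = 5.2 − 11.6 + (3.7) = -2.7 mm/day.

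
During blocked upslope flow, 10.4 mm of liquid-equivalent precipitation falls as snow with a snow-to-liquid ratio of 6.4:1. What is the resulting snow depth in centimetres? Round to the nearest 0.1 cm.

Snow depth = liquid × ratio = 10.4 mm × 6.4 = 66.56 mm = 6.7 cm.

snow depth ≈ 6.7 cm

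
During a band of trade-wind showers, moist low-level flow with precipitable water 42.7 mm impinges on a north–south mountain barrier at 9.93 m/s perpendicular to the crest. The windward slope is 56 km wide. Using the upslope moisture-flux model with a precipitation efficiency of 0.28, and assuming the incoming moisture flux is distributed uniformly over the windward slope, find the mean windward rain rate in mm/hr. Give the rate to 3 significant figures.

R ≈ 7.63 mm/hr

Incoming column moisture flux per unit ridge length: F = V × PW = 9.93 × 42.7 = 424.011 mm·m/s.
Spread over the 56 km slope with efficiency ε = 0.28: R = ε·F/W = 0.28 × 424.011 / 56000 m = 2.120e-03 mm/s.
R = 2.120e-03 × 3600 = 7.63 mm/hr.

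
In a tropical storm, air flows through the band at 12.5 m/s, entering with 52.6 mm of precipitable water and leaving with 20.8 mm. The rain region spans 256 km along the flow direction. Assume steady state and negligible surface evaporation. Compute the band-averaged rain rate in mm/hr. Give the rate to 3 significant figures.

R ≈ 5.59 mm/hr

Column moisture flux per unit crosswind length is F = V × PW.
Inflow: F_in = 12.5 × 52.6 = 657.5 mm·m/s
Outflow: F_out = 12.5 × 20.8 = 260 mm·m/s
Steady-state rate R = (F_in − F_out)/L = (657.5 − 260) / 256000 m = 1.553e-03 mm/s.
R = 1.553e-03 × 3600 = 5.59 mm/hr.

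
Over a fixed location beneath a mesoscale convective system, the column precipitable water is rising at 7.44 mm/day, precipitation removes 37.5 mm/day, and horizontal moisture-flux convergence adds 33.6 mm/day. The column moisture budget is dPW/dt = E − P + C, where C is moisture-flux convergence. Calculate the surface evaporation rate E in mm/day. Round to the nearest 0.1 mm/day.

dPW/dt = +7.44 mm/day.
E = dPW/dt + P − C = (+7.44) + 37.5 − (33.6) = 11.3 mm/day.

E ≈ 11.3 mm/day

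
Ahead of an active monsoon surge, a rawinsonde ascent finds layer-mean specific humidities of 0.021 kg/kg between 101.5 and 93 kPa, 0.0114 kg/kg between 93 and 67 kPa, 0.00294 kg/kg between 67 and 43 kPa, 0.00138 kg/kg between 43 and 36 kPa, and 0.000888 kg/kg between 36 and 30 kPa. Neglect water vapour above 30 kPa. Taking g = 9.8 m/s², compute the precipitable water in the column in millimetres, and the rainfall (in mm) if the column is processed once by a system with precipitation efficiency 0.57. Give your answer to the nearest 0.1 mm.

PW ≈ 57.2 mm; rainfall ≈ 32.6 mm

Precipitable water is the column-integrated vapour mass per unit area: PW = (1/g) Σ q̄ Δp, with q in kg/kg and Δp in Pa (1 kg/m² of water = 1 mm).
Layer 101.5–93 kPa: Δp = 85 hPa = 8500 Pa, q̄ = 0.021 kg/kg → 0.021 × 8500 / 9.8 = 18.21 mm
Layer 93–67 kPa: Δp = 260 hPa = 26000 Pa, q̄ = 0.0114 kg/kg → 0.0114 × 26000 / 9.8 = 30.24 mm
Layer 67–43 kPa: Δp = 240 hPa = 24000 Pa, q̄ = 0.00294 kg/kg → 0.00294 × 24000 / 9.8 = 7.20 mm
Layer 43–36 kPa: Δp = 70 hPa = 7000 Pa, q̄ = 0.00138 kg/kg → 0.00138 × 7000 / 9.8 = 0.99 mm
Layer 36–30 kPa: Δp = 60 hPa = 6000 Pa, q̄ = 0.000888 kg/kg → 0.000888 × 6000 / 9.8 = 0.54 mm
PW = 18.21 + 30.24 + 7.20 + 0.99 + 0.54 = 57.18 ≈ 57.2 mm.
Rainfall = ε × PW = 0.57 × 57.2 = 32.6 mm.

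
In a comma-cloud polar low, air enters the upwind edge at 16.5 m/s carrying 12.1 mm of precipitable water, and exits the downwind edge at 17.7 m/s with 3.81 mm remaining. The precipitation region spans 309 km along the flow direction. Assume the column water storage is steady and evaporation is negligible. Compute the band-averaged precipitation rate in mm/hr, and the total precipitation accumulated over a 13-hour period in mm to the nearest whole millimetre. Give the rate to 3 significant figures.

Column moisture flux per unit crosswind length is F = V × PW.
Inflow: F_in = 16.5 × 12.1 = 199.65 mm·m/s
Outflow: F_out = 17.7 × 3.81 = 67.437 mm·m/s
Steady-state rate R = (F_in − F_out)/L = (199.65 − 67.437) / 309000 m = 4.279e-04 mm/s.
R = 4.279e-04 × 3600 = 1.54 mm/hr.
Over 13 h: total = 1.54 × 13 = 20.02 ≈ 20 mm.

R ≈ 1.54 mm/hr; total ≈ 20 mm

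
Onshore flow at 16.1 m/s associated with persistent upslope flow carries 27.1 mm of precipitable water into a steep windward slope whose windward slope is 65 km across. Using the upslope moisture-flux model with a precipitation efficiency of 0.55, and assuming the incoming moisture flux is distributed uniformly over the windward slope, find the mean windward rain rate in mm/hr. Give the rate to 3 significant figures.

R ≈ 13.3 mm/hr

Incoming column moisture flux per unit ridge length: F = V × PW = 16.1 × 27.1 = 436.31 mm·m/s.
Spread over the 65 km slope with efficiency ε = 0.55: R = ε·F/W = 0.55 × 436.31 / 65000 m = 3.692e-03 mm/s.
R = 3.692e-03 × 3600 = 13.3 mm/hr.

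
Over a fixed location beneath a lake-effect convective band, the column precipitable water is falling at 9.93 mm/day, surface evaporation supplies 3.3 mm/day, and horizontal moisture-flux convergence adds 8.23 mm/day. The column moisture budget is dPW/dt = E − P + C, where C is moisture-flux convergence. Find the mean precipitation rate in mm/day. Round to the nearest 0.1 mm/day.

dPW/dt = -9.93 mm/day.
P = E + C − dPW/dt = 3.3 + (8.23) − (-9.93) = 21.5 mm/day.

P ≈ 21.5 mm/day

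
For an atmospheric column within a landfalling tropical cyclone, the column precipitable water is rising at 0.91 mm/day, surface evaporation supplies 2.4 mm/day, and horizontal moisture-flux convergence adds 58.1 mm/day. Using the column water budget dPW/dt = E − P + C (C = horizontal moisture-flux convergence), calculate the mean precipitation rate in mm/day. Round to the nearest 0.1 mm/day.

dPW/dt = +0.91 mm/day.
P = E + C − dPW/dt = 2.4 + (58.1) − (+0.91) = 59.6 mm/day.

P ≈ 59.6 mm/day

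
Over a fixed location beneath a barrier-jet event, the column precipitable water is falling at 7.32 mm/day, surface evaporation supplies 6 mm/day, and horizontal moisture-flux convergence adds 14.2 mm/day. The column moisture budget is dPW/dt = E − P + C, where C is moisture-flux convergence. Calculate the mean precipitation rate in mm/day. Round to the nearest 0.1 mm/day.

dPW/dt = -7.32 mm/day.
P = E + C − dPW/dt = 6 + (14.2) − (-7.32) = 27.5 mm/day.

P ≈ 27.5 mm/day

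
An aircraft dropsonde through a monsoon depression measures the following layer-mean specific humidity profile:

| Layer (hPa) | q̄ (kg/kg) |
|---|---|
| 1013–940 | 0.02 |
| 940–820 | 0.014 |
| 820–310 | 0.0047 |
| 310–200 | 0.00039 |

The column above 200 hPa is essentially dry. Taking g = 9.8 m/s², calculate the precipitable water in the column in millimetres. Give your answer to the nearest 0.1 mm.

Precipitable water is the column-integrated vapour mass per unit area: PW = (1/g) Σ q̄ Δp, with q in kg/kg and Δp in Pa (1 kg/m² of water = 1 mm).
Layer 1013–940 hPa: Δp = 73 hPa = 7300 Pa, q̄ = 0.02 kg/kg → 0.02 × 7300 / 9.8 = 14.90 mm
Layer 940–820 hPa: Δp = 120 hPa = 12000 Pa, q̄ = 0.014 kg/kg → 0.014 × 12000 / 9.8 = 17.14 mm
Layer 820–310 hPa: Δp = 510 hPa = 51000 Pa, q̄ = 0.0047 kg/kg → 0.0047 × 51000 / 9.8 = 24.46 mm
Layer 310–200 hPa: Δp = 110 hPa = 11000 Pa, q̄ = 0.00039 kg/kg → 0.00039 × 11000 / 9.8 = 0.44 mm
PW = 14.90 + 17.14 + 24.46 + 0.44 = 56.94 ≈ 56.9 mm.

PW ≈ 56.9 mm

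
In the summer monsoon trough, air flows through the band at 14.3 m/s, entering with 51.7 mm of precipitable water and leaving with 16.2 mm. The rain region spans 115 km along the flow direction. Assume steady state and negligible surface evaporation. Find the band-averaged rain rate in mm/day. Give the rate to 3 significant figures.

Column moisture flux per unit crosswind length is F = V × PW.
Inflow: F_in = 14.3 × 51.7 = 739.31 mm·m/s
Outflow: F_out = 14.3 × 16.2 = 231.66 mm·m/s
Steady-state rate R = (F_in − F_out)/L = (739.31 − 231.66) / 115000 m = 4.414e-03 mm/s.
R = 4.414e-03 × 3600 × 24 = 381 mm/day.

R ≈ 381 mm/day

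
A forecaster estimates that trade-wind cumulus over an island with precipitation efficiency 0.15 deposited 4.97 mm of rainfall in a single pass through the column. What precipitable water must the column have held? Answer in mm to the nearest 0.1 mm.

PW = rainfall / ε = 4.97 / 0.15 = 33.1 mm.

PW ≈ 33.1 mm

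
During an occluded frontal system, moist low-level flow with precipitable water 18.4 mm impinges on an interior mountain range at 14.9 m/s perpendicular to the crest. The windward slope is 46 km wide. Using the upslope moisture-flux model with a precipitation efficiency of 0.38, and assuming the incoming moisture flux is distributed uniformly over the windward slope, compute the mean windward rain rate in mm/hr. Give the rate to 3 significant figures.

R ≈ 8.15 mm/hr

Incoming column moisture flux per unit ridge length: F = V × PW = 14.9 × 18.4 = 274.16 mm·m/s.
Spread over the 46 km slope with efficiency ε = 0.38: R = ε·F/W = 0.38 × 274.16 / 46000 m = 2.265e-03 mm/s.
R = 2.265e-03 × 3600 = 8.15 mm/hr.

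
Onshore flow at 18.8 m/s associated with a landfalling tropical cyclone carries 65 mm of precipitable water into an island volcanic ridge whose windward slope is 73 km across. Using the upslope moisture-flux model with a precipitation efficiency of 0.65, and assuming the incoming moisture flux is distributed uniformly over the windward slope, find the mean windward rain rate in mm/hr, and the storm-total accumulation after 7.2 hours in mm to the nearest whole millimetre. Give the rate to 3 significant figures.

R ≈ 39.2 mm/hr; total ≈ 282 mm

Incoming column moisture flux per unit ridge length: F = V × PW = 18.8 × 65 = 1222 mm·m/s.
Spread over the 73 km slope with efficiency ε = 0.65: R = ε·F/W = 0.65 × 1222 / 73000 m = 1.088e-02 mm/s.
R = 1.088e-02 × 3600 = 39.2 mm/hr.
Over 7.2 h: total = 39.2 × 7.2 = 282.24 ≈ 282 mm.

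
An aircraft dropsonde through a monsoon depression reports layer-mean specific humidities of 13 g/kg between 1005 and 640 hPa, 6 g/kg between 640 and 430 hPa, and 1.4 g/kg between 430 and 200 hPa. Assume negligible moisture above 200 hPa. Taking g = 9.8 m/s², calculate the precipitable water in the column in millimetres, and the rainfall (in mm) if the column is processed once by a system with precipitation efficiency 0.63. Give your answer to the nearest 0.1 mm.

Precipitable water is the column-integrated vapour mass per unit area: PW = (1/g) Σ q̄ Δp, with q in kg/kg and Δp in Pa (1 kg/m² of water = 1 mm).
Layer 1005–640 hPa: Δp = 365 hPa = 36500 Pa, q̄ = 0.013 kg/kg → 0.013 × 36500 / 9.8 = 48.42 mm
Layer 640–430 hPa: Δp = 210 hPa = 21000 Pa, q̄ = 0.006 kg/kg → 0.006 × 21000 / 9.8 = 12.86 mm
Layer 430–200 hPa: Δp = 230 hPa = 23000 Pa, q̄ = 0.0014 kg/kg → 0.0014 × 23000 / 9.8 = 3.29 mm
PW = 48.42 + 12.86 + 3.29 = 64.57 ≈ 64.6 mm.
Rainfall = ε × PW = 0.63 × 64.6 = 40.7 mm.

PW ≈ 64.6 mm; rainfall ≈ 40.7 mm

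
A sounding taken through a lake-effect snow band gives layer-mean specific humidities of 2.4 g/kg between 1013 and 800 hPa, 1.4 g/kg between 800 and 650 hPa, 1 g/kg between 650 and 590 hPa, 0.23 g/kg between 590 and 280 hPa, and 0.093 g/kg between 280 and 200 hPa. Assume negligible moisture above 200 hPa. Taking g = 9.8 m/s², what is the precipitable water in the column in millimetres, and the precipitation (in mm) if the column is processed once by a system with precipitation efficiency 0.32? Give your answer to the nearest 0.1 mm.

PW ≈ 8.8 mm; precipitation ≈ 2.8 mm

Precipitable water is the column-integrated vapour mass per unit area: PW = (1/g) Σ q̄ Δp, with q in kg/kg and Δp in Pa (1 kg/m² of water = 1 mm).
Layer 1013–800 hPa: Δp = 213 hPa = 21300 Pa, q̄ = 0.0024 kg/kg → 0.0024 × 21300 / 9.8 = 5.22 mm
Layer 800–650 hPa: Δp = 150 hPa = 15000 Pa, q̄ = 0.0014 kg/kg → 0.0014 × 15000 / 9.8 = 2.14 mm
Layer 650–590 hPa: Δp = 60 hPa = 6000 Pa, q̄ = 0.001 kg/kg → 0.001 × 6000 / 9.8 = 0.61 mm
Layer 590–280 hPa: Δp = 310 hPa = 31000 Pa, q̄ = 0.00023 kg/kg → 0.00023 × 31000 / 9.8 = 0.73 mm
Layer 280–200 hPa: Δp = 80 hPa = 8000 Pa, q̄ = 9.3e-05 kg/kg → 9.3e-05 × 8000 / 9.8 = 0.08 mm
PW = 5.22 + 2.14 + 0.61 + 0.73 + 0.08 = 8.78 ≈ 8.8 mm.
Precipitation = ε × PW = 0.32 × 8.8 = 2.8 mm.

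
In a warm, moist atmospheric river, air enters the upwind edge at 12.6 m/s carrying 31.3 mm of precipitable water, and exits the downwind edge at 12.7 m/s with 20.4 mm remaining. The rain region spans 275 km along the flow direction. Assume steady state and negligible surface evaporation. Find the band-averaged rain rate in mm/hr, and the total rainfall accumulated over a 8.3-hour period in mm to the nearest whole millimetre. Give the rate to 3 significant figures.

R ≈ 1.77 mm/hr; total ≈ 15 mm

Column moisture flux per unit crosswind length is F = V × PW.
Inflow: F_in = 12.6 × 31.3 = 394.38 mm·m/s
Outflow: F_out = 12.7 × 20.4 = 259.08 mm·m/s
Steady-state rate R = (F_in − F_out)/L = (394.38 − 259.08) / 275000 m = 4.920e-04 mm/s.
R = 4.920e-04 × 3600 = 1.77 mm/hr.
Over 8.3 h: total = 1.77 × 8.3 = 14.691 ≈ 15 mm.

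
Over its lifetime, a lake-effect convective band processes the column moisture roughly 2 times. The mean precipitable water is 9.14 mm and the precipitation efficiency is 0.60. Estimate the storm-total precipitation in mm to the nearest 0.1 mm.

precipitation ≈ 11.0 mm

Each cycle deposits ε × PW = 0.60 × 9.14 = 5.484 mm.
Over 2 cycles: 2 × 5.484 = 11.0 mm.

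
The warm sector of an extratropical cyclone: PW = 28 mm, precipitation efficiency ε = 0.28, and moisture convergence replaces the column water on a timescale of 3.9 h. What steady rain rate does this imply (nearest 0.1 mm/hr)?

R ≈ 2.0 mm/hr

Each overturning extracts ε × PW = 0.28 × 28 = 7.84 mm.
Rate = ε·PW / τ = 7.84 / 3.9 h = 2.0 mm/hr.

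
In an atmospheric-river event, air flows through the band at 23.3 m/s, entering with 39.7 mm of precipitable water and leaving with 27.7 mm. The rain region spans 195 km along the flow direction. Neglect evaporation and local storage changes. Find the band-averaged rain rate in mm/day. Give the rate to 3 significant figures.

Column moisture flux per unit crosswind length is F = V × PW.
Inflow: F_in = 23.3 × 39.7 = 925.01 mm·m/s
Outflow: F_out = 23.3 × 27.7 = 645.41 mm·m/s
Steady-state rate R = (F_in − F_out)/L = (925.01 − 645.41) / 195000 m = 1.434e-03 mm/s.
R = 1.434e-03 × 3600 × 24 = 124 mm/day.

R ≈ 124 mm/day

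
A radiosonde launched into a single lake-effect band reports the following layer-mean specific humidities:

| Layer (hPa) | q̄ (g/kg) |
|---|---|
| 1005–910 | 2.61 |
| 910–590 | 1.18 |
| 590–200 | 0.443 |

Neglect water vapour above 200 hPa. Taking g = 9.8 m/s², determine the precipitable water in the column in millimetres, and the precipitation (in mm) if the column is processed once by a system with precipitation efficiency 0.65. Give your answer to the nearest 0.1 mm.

Precipitable water is the column-integrated vapour mass per unit area: PW = (1/g) Σ q̄ Δp, with q in kg/kg and Δp in Pa (1 kg/m² of water = 1 mm).
Layer 1005–910 hPa: Δp = 95 hPa = 9500 Pa, q̄ = 0.00261 kg/kg → 0.00261 × 9500 / 9.8 = 2.53 mm
Layer 910–590 hPa: Δp = 320 hPa = 32000 Pa, q̄ = 0.00118 kg/kg → 0.00118 × 32000 / 9.8 = 3.85 mm
Layer 590–200 hPa: Δp = 390 hPa = 39000 Pa, q̄ = 0.000443 kg/kg → 0.000443 × 39000 / 9.8 = 1.76 mm
PW = 2.53 + 3.85 + 1.76 = 8.14 ≈ 8.1 mm.
Precipitation = ε × PW = 0.65 × 8.1 = 5.3 mm.

PW ≈ 8.1 mm; precipitation ≈ 5.3 mm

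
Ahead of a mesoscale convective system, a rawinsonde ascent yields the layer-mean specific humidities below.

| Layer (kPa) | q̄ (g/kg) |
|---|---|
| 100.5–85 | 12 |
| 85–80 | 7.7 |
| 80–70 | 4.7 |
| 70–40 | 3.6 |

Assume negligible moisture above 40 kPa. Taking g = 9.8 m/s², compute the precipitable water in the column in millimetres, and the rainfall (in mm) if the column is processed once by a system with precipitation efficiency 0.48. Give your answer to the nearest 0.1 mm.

Precipitable water is the column-integrated vapour mass per unit area: PW = (1/g) Σ q̄ Δp, with q in kg/kg and Δp in Pa (1 kg/m² of water = 1 mm).
Layer 100.5–85 kPa: Δp = 155 hPa = 15500 Pa, q̄ = 0.012 kg/kg → 0.012 × 15500 / 9.8 = 18.98 mm
Layer 85–80 kPa: Δp = 50 hPa = 5000 Pa, q̄ = 0.0077 kg/kg → 0.0077 × 5000 / 9.8 = 3.93 mm
Layer 80–70 kPa: Δp = 100 hPa = 10000 Pa, q̄ = 0.0047 kg/kg → 0.0047 × 10000 / 9.8 = 4.80 mm
Layer 70–40 kPa: Δp = 300 hPa = 30000 Pa, q̄ = 0.0036 kg/kg → 0.0036 × 30000 / 9.8 = 11.02 mm
PW = 18.98 + 3.93 + 4.80 + 11.02 = 38.73 ≈ 38.7 mm.
Rainfall = ε × PW = 0.48 × 38.7 = 18.6 mm.

PW ≈ 38.7 mm; rainfall ≈ 18.6 mm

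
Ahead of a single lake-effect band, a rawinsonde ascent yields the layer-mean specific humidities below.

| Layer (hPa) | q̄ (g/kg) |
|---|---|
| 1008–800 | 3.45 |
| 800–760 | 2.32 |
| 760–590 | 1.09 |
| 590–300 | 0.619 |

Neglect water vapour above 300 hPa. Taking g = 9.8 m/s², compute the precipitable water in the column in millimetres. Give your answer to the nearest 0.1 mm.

PW ≈ 12.0 mm

Precipitable water is the column-integrated vapour mass per unit area: PW = (1/g) Σ q̄ Δp, with q in kg/kg and Δp in Pa (1 kg/m² of water = 1 mm).
Layer 1008–800 hPa: Δp = 208 hPa = 20800 Pa, q̄ = 0.00345 kg/kg → 0.00345 × 20800 / 9.8 = 7.32 mm
Layer 800–760 hPa: Δp = 40 hPa = 4000 Pa, q̄ = 0.00232 kg/kg → 0.00232 × 4000 / 9.8 = 0.95 mm
Layer 760–590 hPa: Δp = 170 hPa = 17000 Pa, q̄ = 0.00109 kg/kg → 0.00109 × 17000 / 9.8 = 1.89 mm
Layer 590–300 hPa: Δp = 290 hPa = 29000 Pa, q̄ = 0.000619 kg/kg → 0.000619 × 29000 / 9.8 = 1.83 mm
PW = 7.32 + 0.95 + 1.89 + 1.83 = 11.99 ≈ 12.0 mm.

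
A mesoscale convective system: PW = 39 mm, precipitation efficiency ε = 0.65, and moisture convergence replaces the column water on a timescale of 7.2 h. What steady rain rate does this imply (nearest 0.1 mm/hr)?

R ≈ 3.5 mm/hr

Each overturning extracts ε × PW = 0.65 × 39 = 25.35 mm.
Rate = ε·PW / τ = 25.35 / 7.2 h = 3.5 mm/hr.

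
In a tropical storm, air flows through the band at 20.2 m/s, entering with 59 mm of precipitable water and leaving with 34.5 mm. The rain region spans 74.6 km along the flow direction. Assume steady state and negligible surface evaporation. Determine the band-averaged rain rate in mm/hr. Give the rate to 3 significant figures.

R ≈ 23.9 mm/hr

Column moisture flux per unit crosswind length is F = V × PW.
Inflow: F_in = 20.2 × 59 = 1191.8 mm·m/s
Outflow: F_out = 20.2 × 34.5 = 696.9 mm·m/s
Steady-state rate R = (F_in − F_out)/L = (1191.8 − 696.9) / 74600 m = 6.634e-03 mm/s.
R = 6.634e-03 × 3600 = 23.9 mm/hr.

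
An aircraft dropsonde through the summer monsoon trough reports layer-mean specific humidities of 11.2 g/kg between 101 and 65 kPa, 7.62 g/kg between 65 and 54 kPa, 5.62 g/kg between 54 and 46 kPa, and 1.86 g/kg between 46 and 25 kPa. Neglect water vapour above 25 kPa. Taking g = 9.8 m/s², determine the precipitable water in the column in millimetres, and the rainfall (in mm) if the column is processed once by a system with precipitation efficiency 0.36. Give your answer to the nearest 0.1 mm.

PW ≈ 58.3 mm; rainfall ≈ 21.0 mm

Precipitable water is the column-integrated vapour mass per unit area: PW = (1/g) Σ q̄ Δp, with q in kg/kg and Δp in Pa (1 kg/m² of water = 1 mm).
Layer 101–65 kPa: Δp = 360 hPa = 36000 Pa, q̄ = 0.0112 kg/kg → 0.0112 × 36000 / 9.8 = 41.14 mm
Layer 65–54 kPa: Δp = 110 hPa = 11000 Pa, q̄ = 0.00762 kg/kg → 0.00762 × 11000 / 9.8 = 8.55 mm
Layer 54–46 kPa: Δp = 80 hPa = 8000 Pa, q̄ = 0.00562 kg/kg → 0.00562 × 8000 / 9.8 = 4.59 mm
Layer 46–25 kPa: Δp = 210 hPa = 21000 Pa, q̄ = 0.00186 kg/kg → 0.00186 × 21000 / 9.8 = 3.99 mm
PW = 41.14 + 8.55 + 4.59 + 3.99 = 58.27 ≈ 58.3 mm.
Rainfall = ε × PW = 0.36 × 58.3 = 21.0 mm.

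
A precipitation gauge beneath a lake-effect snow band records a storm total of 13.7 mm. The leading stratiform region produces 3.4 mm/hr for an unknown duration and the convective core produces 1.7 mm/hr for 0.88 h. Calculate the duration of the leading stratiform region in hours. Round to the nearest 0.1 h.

duration ≈ 3.6 h

Known phases: 1.7 × 0.88 = 1.496 mm.
Remaining depth = 13.7 − 1.496 = 12.204 mm.
Duration = 12.204 / 3.4 = 3.6 h.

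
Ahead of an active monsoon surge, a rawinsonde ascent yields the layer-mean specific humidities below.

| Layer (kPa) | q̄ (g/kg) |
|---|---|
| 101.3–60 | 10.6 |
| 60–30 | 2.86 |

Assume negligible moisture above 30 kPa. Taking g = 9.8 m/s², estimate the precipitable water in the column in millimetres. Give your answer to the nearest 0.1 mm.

PW ≈ 53.4 mm

Precipitable water is the column-integrated vapour mass per unit area: PW = (1/g) Σ q̄ Δp, with q in kg/kg and Δp in Pa (1 kg/m² of water = 1 mm).
Layer 101.3–60 kPa: Δp = 413 hPa = 41300 Pa, q̄ = 0.0106 kg/kg → 0.0106 × 41300 / 9.8 = 44.67 mm
Layer 60–30 kPa: Δp = 300 hPa = 30000 Pa, q̄ = 0.00286 kg/kg → 0.00286 × 30000 / 9.8 = 8.76 mm
PW = 44.67 + 8.76 = 53.43 ≈ 53.4 mm.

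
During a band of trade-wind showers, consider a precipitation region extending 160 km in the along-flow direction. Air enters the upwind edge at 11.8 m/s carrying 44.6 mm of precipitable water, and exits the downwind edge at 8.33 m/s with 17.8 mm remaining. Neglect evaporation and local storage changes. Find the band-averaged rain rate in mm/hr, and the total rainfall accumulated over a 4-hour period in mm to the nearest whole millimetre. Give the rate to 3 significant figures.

Column moisture flux per unit crosswind length is F = V × PW.
Inflow: F_in = 11.8 × 44.6 = 526.28 mm·m/s
Outflow: F_out = 8.33 × 17.8 = 148.274 mm·m/s
Steady-state rate R = (F_in − F_out)/L = (526.28 − 148.274) / 160000 m = 2.363e-03 mm/s.
R = 2.363e-03 × 3600 = 8.51 mm/hr.
Over 4 h: total = 8.51 × 4 = 34.04 ≈ 34 mm.

R ≈ 8.51 mm/hr; total ≈ 34 mm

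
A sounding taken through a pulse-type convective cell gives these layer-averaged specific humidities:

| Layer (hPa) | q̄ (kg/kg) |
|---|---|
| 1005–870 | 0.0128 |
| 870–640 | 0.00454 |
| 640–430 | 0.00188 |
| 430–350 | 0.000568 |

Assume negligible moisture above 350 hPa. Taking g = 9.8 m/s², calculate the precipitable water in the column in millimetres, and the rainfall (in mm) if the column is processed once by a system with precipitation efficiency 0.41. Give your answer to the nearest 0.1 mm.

Precipitable water is the column-integrated vapour mass per unit area: PW = (1/g) Σ q̄ Δp, with q in kg/kg and Δp in Pa (1 kg/m² of water = 1 mm).
Layer 1005–870 hPa: Δp = 135 hPa = 13500 Pa, q̄ = 0.0128 kg/kg → 0.0128 × 13500 / 9.8 = 17.63 mm
Layer 870–640 hPa: Δp = 230 hPa = 23000 Pa, q̄ = 0.00454 kg/kg → 0.00454 × 23000 / 9.8 = 10.66 mm
Layer 640–430 hPa: Δp = 210 hPa = 21000 Pa, q̄ = 0.00188 kg/kg → 0.00188 × 21000 / 9.8 = 4.03 mm
Layer 430–350 hPa: Δp = 80 hPa = 8000 Pa, q̄ = 0.000568 kg/kg → 0.000568 × 8000 / 9.8 = 0.46 mm
PW = 17.63 + 10.66 + 4.03 + 0.46 = 32.78 ≈ 32.8 mm.
Rainfall = ε × PW = 0.41 × 32.8 = 13.4 mm.

PW ≈ 32.8 mm; rainfall ≈ 13.4 mm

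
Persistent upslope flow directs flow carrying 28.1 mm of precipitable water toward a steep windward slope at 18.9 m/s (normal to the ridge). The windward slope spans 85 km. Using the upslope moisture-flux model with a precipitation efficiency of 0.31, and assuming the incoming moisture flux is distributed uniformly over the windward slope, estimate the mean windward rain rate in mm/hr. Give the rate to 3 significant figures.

R ≈ 6.97 mm/hr

Incoming column moisture flux per unit ridge length: F = V × PW = 18.9 × 28.1 = 531.09 mm·m/s.
Spread over the 85 km slope with efficiency ε = 0.31: R = ε·F/W = 0.31 × 531.09 / 85000 m = 1.937e-03 mm/s.
R = 1.937e-03 × 3600 = 6.97 mm/hr.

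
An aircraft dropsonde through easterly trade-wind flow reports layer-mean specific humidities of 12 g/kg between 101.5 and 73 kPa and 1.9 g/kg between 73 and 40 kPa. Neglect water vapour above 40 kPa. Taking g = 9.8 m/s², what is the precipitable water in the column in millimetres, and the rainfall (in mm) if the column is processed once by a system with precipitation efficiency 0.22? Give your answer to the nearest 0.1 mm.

Precipitable water is the column-integrated vapour mass per unit area: PW = (1/g) Σ q̄ Δp, with q in kg/kg and Δp in Pa (1 kg/m² of water = 1 mm).
Layer 101.5–73 kPa: Δp = 285 hPa = 28500 Pa, q̄ = 0.012 kg/kg → 0.012 × 28500 / 9.8 = 34.90 mm
Layer 73–40 kPa: Δp = 330 hPa = 33000 Pa, q̄ = 0.0019 kg/kg → 0.0019 × 33000 / 9.8 = 6.40 mm
PW = 34.90 + 6.40 = 41.30 ≈ 41.3 mm.
Rainfall = ε × PW = 0.22 × 41.3 = 9.1 mm.

PW ≈ 41.3 mm; rainfall ≈ 9.1 mm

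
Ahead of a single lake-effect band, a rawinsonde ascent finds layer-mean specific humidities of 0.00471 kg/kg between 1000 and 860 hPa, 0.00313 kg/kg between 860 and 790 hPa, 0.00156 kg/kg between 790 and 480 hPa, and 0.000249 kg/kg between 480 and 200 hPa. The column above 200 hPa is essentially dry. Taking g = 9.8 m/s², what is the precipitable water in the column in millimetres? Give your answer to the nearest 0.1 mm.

Precipitable water is the column-integrated vapour mass per unit area: PW = (1/g) Σ q̄ Δp, with q in kg/kg and Δp in Pa (1 kg/m² of water = 1 mm).
Layer 1000–860 hPa: Δp = 140 hPa = 14000 Pa, q̄ = 0.00471 kg/kg → 0.00471 × 14000 / 9.8 = 6.73 mm
Layer 860–790 hPa: Δp = 70 hPa = 7000 Pa, q̄ = 0.00313 kg/kg → 0.00313 × 7000 / 9.8 = 2.24 mm
Layer 790–480 hPa: Δp = 310 hPa = 31000 Pa, q̄ = 0.00156 kg/kg → 0.00156 × 31000 / 9.8 = 4.93 mm
Layer 480–200 hPa: Δp = 280 hPa = 28000 Pa, q̄ = 0.000249 kg/kg → 0.000249 × 28000 / 9.8 = 0.71 mm
PW = 6.73 + 2.24 + 4.93 + 0.71 = 14.61 ≈ 14.6 mm.

PW ≈ 14.6 mm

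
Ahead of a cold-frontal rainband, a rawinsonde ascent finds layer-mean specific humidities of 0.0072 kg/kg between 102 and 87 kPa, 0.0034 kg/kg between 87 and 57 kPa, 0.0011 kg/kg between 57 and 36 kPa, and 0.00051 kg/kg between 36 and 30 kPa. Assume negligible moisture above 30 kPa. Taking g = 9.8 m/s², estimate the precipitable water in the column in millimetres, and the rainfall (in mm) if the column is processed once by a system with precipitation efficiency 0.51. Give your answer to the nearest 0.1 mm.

PW ≈ 24.1 mm; rainfall ≈ 12.3 mm

Precipitable water is the column-integrated vapour mass per unit area: PW = (1/g) Σ q̄ Δp, with q in kg/kg and Δp in Pa (1 kg/m² of water = 1 mm).
Layer 102–87 kPa: Δp = 150 hPa = 15000 Pa, q̄ = 0.0072 kg/kg → 0.0072 × 15000 / 9.8 = 11.02 mm
Layer 87–57 kPa: Δp = 300 hPa = 30000 Pa, q̄ = 0.0034 kg/kg → 0.0034 × 30000 / 9.8 = 10.41 mm
Layer 57–36 kPa: Δp = 210 hPa = 21000 Pa, q̄ = 0.0011 kg/kg → 0.0011 × 21000 / 9.8 = 2.36 mm
Layer 36–30 kPa: Δp = 60 hPa = 6000 Pa, q̄ = 0.00051 kg/kg → 0.00051 × 6000 / 9.8 = 0.31 mm
PW = 11.02 + 10.41 + 2.36 + 0.31 = 24.10 ≈ 24.1 mm.
Rainfall = ε × PW = 0.51 × 24.1 = 12.3 mm.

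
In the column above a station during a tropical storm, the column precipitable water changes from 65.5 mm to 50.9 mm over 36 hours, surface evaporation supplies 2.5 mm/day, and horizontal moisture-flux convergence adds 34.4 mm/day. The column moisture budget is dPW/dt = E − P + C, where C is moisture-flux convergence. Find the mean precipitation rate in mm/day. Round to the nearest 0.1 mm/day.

P ≈ 46.6 mm/day

dPW/dt = (50.9 − 65.5) mm / (36/24 day) = -9.733 mm/day.
P = E + C − dPW/dt = 2.5 + (34.4) − (-9.733) = 46.6 mm/day.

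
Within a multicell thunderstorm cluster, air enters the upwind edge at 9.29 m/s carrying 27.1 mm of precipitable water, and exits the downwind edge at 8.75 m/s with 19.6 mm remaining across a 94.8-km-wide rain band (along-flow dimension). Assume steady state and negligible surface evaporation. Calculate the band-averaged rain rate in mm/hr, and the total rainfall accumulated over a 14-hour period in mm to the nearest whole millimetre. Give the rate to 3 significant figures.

R ≈ 3.05 mm/hr; total ≈ 43 mm

Column moisture flux per unit crosswind length is F = V × PW.
Inflow: F_in = 9.29 × 27.1 = 251.759 mm·m/s
Outflow: F_out = 8.75 × 19.6 = 171.5 mm·m/s
Steady-state rate R = (F_in − F_out)/L = (251.759 − 171.5) / 94800 m = 8.466e-04 mm/s.
R = 8.466e-04 × 3600 = 3.05 mm/hr.
Over 14 h: total = 3.05 × 14 = 42.7 ≈ 43 mm.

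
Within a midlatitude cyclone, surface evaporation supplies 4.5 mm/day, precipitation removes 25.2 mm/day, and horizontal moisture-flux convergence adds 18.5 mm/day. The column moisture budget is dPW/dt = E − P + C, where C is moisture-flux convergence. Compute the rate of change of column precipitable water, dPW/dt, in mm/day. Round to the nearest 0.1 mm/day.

dPW/dt ≈ -2.2 mm/day

dPW/dt = E − P + C = 4.5 − 25.2 + (18.5) = -2.2 mm/day.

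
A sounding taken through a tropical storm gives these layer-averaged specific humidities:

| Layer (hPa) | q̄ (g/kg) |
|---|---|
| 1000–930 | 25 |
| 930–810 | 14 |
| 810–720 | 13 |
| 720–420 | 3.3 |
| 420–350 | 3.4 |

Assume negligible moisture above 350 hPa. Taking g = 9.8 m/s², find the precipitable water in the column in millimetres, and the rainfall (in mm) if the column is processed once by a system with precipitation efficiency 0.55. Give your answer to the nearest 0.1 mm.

Precipitable water is the column-integrated vapour mass per unit area: PW = (1/g) Σ q̄ Δp, with q in kg/kg and Δp in Pa (1 kg/m² of water = 1 mm).
Layer 1000–930 hPa: Δp = 70 hPa = 7000 Pa, q̄ = 0.025 kg/kg → 0.025 × 7000 / 9.8 = 17.86 mm
Layer 930–810 hPa: Δp = 120 hPa = 12000 Pa, q̄ = 0.014 kg/kg → 0.014 × 12000 / 9.8 = 17.14 mm
Layer 810–720 hPa: Δp = 90 hPa = 9000 Pa, q̄ = 0.013 kg/kg → 0.013 × 9000 / 9.8 = 11.94 mm
Layer 720–420 hPa: Δp = 300 hPa = 30000 Pa, q̄ = 0.0033 kg/kg → 0.0033 × 30000 / 9.8 = 10.10 mm
Layer 420–350 hPa: Δp = 70 hPa = 7000 Pa, q̄ = 0.0034 kg/kg → 0.0034 × 7000 / 9.8 = 2.43 mm
PW = 17.86 + 17.14 + 11.94 + 10.10 + 2.43 = 59.47 ≈ 59.5 mm.
Rainfall = ε × PW = 0.55 × 59.5 = 32.7 mm.

PW ≈ 59.5 mm; rainfall ≈ 32.7 mm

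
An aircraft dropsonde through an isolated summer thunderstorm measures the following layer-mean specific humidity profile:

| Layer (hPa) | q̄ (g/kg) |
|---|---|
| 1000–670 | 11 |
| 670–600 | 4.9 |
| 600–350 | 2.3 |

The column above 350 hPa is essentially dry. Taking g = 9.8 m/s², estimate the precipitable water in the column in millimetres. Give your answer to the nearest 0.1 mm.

Precipitable water is the column-integrated vapour mass per unit area: PW = (1/g) Σ q̄ Δp, with q in kg/kg and Δp in Pa (1 kg/m² of water = 1 mm).
Layer 1000–670 hPa: Δp = 330 hPa = 33000 Pa, q̄ = 0.011 kg/kg → 0.011 × 33000 / 9.8 = 37.04 mm
Layer 670–600 hPa: Δp = 70 hPa = 7000 Pa, q̄ = 0.0049 kg/kg → 0.0049 × 7000 / 9.8 = 3.50 mm
Layer 600–350 hPa: Δp = 250 hPa = 25000 Pa, q̄ = 0.0023 kg/kg → 0.0023 × 25000 / 9.8 = 5.87 mm
PW = 37.04 + 3.50 + 5.87 = 46.41 ≈ 46.4 mm.

PW ≈ 46.4 mm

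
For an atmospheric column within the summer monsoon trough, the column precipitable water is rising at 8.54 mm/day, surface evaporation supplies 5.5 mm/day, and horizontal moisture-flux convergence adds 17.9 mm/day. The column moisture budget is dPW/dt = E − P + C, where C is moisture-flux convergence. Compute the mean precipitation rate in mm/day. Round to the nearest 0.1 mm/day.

P ≈ 14.9 mm/day

dPW/dt = +8.54 mm/day.
P = E + C − dPW/dt = 5.5 + (17.9) − (+8.54) = 14.9 mm/day.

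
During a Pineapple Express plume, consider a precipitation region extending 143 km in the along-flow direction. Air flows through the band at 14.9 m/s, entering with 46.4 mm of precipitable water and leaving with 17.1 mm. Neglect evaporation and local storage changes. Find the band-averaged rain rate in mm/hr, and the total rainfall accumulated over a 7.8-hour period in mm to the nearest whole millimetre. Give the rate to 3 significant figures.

Column moisture flux per unit crosswind length is F = V × PW.
Inflow: F_in = 14.9 × 46.4 = 691.36 mm·m/s
Outflow: F_out = 14.9 × 17.1 = 254.79 mm·m/s
Steady-state rate R = (F_in − F_out)/L = (691.36 − 254.79) / 143000 m = 3.053e-03 mm/s.
R = 3.053e-03 × 3600 = 11.0 mm/hr.
Over 7.8 h: total = 11.0 × 7.8 = 85.8 ≈ 86 mm.

R ≈ 11.0 mm/hr; total ≈ 86 mm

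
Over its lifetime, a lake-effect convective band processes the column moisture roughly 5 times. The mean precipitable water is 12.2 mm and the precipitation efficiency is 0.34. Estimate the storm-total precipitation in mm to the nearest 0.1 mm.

precipitation ≈ 20.7 mm

Each cycle deposits ε × PW = 0.34 × 12.2 = 4.148 mm.
Over 5 cycles: 5 × 4.148 = 20.7 mm.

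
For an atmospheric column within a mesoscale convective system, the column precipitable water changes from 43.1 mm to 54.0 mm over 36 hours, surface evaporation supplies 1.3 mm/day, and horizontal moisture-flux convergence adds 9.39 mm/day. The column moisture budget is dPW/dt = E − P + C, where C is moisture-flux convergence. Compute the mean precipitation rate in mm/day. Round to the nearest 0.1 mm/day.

dPW/dt = (54.0 − 43.1) mm / (36/24 day) = +7.267 mm/day.
P = E + C − dPW/dt = 1.3 + (9.39) − (+7.267) = 3.4 mm/day.

P ≈ 3.4 mm/day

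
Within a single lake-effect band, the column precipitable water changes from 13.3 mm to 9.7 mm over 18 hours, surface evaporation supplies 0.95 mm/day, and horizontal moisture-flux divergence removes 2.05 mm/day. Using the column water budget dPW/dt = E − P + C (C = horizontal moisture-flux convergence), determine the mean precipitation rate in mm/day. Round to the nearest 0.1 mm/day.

P ≈ 3.7 mm/day

dPW/dt = (9.7 − 13.3) mm / (18/24 day) = -4.800 mm/day.
P = E + C − dPW/dt = 0.95 + (-2.05) − (-4.800) = 3.7 mm/day.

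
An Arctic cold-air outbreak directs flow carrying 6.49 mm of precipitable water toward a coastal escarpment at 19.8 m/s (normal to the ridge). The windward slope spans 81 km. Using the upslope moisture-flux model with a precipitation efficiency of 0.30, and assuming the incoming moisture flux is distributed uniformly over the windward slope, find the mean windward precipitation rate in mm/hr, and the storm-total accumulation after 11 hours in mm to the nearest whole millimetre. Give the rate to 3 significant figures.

Incoming column moisture flux per unit ridge length: F = V × PW = 19.8 × 6.49 = 128.502 mm·m/s.
Spread over the 81 km slope with efficiency ε = 0.30: R = ε·F/W = 0.30 × 128.502 / 81000 m = 4.759e-04 mm/s.
R = 4.759e-04 × 3600 = 1.71 mm/hr.
Over 11 h: total = 1.71 × 11 = 18.81 ≈ 19 mm.

R ≈ 1.71 mm/hr; total ≈ 19 mm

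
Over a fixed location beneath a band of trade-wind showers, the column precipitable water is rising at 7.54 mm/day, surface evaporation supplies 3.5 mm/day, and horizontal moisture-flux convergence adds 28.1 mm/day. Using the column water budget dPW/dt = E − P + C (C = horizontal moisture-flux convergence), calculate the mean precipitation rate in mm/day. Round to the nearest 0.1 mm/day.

dPW/dt = +7.54 mm/day.
P = E + C − dPW/dt = 3.5 + (28.1) − (+7.54) = 24.1 mm/day.

P ≈ 24.1 mm/day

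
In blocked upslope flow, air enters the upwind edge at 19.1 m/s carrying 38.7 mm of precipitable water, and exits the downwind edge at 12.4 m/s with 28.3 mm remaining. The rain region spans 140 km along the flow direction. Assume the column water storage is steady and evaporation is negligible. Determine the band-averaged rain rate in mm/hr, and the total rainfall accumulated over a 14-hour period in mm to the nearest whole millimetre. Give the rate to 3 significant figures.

R ≈ 9.98 mm/hr; total ≈ 140 mm

Column moisture flux per unit crosswind length is F = V × PW.
Inflow: F_in = 19.1 × 38.7 = 739.17 mm·m/s
Outflow: F_out = 12.4 × 28.3 = 350.92 mm·m/s
Steady-state rate R = (F_in − F_out)/L = (739.17 − 350.92) / 140000 m = 2.773e-03 mm/s.
R = 2.773e-03 × 3600 = 9.98 mm/hr.
Over 14 h: total = 9.98 × 14 = 139.72 ≈ 140 mm.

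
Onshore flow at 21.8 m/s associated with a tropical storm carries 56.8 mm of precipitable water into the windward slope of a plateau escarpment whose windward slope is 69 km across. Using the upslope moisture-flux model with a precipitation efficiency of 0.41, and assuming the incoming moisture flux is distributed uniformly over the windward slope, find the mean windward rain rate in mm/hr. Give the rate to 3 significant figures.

Incoming column moisture flux per unit ridge length: F = V × PW = 21.8 × 56.8 = 1238.24 mm·m/s.
Spread over the 69 km slope with efficiency ε = 0.41: R = ε·F/W = 0.41 × 1238.24 / 69000 m = 7.358e-03 mm/s.
R = 7.358e-03 × 3600 = 26.5 mm/hr.

R ≈ 26.5 mm/hr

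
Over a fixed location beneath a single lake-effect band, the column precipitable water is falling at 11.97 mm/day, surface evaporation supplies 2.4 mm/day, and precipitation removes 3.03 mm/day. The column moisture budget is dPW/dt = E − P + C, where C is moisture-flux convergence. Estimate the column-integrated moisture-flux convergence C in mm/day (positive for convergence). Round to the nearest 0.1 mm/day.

dPW/dt = -11.97 mm/day.
C = dPW/dt − E + P = (-11.97) − 2.4 + 3.03 = -11.3 mm/day.

C ≈ -11.3 mm/day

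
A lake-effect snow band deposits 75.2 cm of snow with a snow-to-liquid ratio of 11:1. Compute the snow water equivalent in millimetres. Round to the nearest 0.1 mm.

SWE ≈ 68.4 mm

SWE = snow depth / ratio = 75.2 cm / 11 = 6.836 cm = 68.4 mm.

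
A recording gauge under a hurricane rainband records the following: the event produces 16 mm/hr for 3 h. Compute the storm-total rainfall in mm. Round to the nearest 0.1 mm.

Total = Σ Rᵢ Δtᵢ = 16 × 3
      = 48 = 48.0 mm.

total ≈ 48.0 mm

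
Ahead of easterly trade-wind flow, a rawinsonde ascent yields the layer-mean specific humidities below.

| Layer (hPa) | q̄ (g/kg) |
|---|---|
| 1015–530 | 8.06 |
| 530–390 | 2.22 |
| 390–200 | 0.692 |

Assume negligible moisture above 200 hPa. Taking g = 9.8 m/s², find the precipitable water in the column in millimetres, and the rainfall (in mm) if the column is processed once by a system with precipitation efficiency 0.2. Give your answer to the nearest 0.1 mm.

Precipitable water is the column-integrated vapour mass per unit area: PW = (1/g) Σ q̄ Δp, with q in kg/kg and Δp in Pa (1 kg/m² of water = 1 mm).
Layer 1015–530 hPa: Δp = 485 hPa = 48500 Pa, q̄ = 0.00806 kg/kg → 0.00806 × 48500 / 9.8 = 39.89 mm
Layer 530–390 hPa: Δp = 140 hPa = 14000 Pa, q̄ = 0.00222 kg/kg → 0.00222 × 14000 / 9.8 = 3.17 mm
Layer 390–200 hPa: Δp = 190 hPa = 19000 Pa, q̄ = 0.000692 kg/kg → 0.000692 × 19000 / 9.8 = 1.34 mm
PW = 39.89 + 3.17 + 1.34 = 44.40 ≈ 44.4 mm.
Rainfall = ε × PW = 0.2 × 44.4 = 8.9 mm.

PW ≈ 44.4 mm; rainfall ≈ 8.9 mm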